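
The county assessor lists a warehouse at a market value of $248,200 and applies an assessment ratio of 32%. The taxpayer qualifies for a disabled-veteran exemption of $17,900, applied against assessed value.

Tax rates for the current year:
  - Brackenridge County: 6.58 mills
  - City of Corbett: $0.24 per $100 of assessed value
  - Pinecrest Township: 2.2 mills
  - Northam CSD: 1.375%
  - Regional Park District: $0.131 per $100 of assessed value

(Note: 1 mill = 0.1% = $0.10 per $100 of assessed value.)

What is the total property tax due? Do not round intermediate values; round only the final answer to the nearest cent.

$1,614.39

Assessed value = $248,200 × 0.32 = $79,424
Taxable value = $79,424 − $17,900 = $61,524
Brackenridge County: $61,524 × 0.00658 = $404.82792
City of Corbett: $61,524 × 0.0024 = $147.6576
Pinecrest Township: $61,524 × 0.0022 = $135.3528
Northam CSD: $61,524 × 0.01375 = $845.955
Regional Park District: $61,524 × 0.00131 = $80.59644
Total = $1,614.38976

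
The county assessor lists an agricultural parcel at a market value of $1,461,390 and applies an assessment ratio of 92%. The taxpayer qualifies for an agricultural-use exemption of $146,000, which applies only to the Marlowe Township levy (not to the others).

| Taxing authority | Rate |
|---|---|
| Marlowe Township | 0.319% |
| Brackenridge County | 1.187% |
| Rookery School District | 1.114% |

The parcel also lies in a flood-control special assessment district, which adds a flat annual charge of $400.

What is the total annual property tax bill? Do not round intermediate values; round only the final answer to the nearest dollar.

Assessed value = $1,461,390 × 0.92 = $1,344,478.8
Marlowe Township: ($1,344,478.8 − $146,000) × 0.00319 = $1,198,478.8 × 0.00319 = $3,823.147372
Brackenridge County: $1,344,478.8 × 0.01187 = $15,958.963356
Rookery School District: $1,344,478.8 × 0.01114 = $14,977.493832
Levies subtotal = $34,759.60456
Total = $34,759.60456 + $400 = $35,159.60456

$35,160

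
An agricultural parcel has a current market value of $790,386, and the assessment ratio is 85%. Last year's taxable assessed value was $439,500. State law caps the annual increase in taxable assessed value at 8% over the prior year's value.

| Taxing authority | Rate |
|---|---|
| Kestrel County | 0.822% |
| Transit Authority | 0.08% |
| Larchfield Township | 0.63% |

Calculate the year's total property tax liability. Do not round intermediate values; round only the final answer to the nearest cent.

Uncapped assessed value = $790,386 × 0.85 = $671,828.1
Cap limit = $439,500 × 1.08 = $474,660
Taxable assessed value = min($671,828.1, $474,660) = $474,660 (cap binds)
Kestrel County: $474,660 × 0.00822 = $3,901.7052
Transit Authority: $474,660 × 0.0008 = $379.728
Larchfield Township: $474,660 × 0.0063 = $2,990.358
Total = $7,271.7912

$7,271.79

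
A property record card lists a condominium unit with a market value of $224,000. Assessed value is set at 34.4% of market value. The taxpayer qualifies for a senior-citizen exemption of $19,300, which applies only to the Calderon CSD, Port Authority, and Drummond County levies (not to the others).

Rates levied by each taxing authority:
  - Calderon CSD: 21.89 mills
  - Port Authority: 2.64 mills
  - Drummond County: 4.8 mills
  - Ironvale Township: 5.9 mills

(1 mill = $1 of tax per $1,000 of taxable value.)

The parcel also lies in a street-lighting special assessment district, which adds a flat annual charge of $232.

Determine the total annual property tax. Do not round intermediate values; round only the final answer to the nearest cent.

Assessed value = $224,000 × 0.344 = $77,056
Calderon CSD: ($77,056 − $19,300) × 0.02189 = $57,756 × 0.02189 = $1,264.27884
Port Authority: ($77,056 − $19,300) × 0.00264 = $57,756 × 0.00264 = $152.47584
Drummond County: ($77,056 − $19,300) × 0.0048 = $57,756 × 0.0048 = $277.2288
Ironvale Township: $77,056 × 0.0059 = $454.6304
Levies subtotal = $2,148.61388
Total = $2,148.61388 + $232 = $2,380.61388

$2,380.61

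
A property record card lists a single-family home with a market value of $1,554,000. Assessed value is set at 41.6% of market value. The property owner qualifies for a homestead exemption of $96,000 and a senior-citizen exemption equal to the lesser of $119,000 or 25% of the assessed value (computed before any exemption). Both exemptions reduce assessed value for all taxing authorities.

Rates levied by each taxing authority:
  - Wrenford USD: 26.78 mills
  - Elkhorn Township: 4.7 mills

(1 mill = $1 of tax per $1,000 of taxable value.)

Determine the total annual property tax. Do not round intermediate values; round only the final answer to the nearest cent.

Assessed value = $1,554,000 × 0.416 = $646,464
Senior-citizen exemption = min($119,000, 25% × $646,464) = min($119,000, $161,616) = $119,000 (dollar cap binds)
Taxable value = $646,464 − $96,000 − $119,000 = $431,464
Wrenford USD: $431,464 × 0.02678 = $11,554.60592
Elkhorn Township: $431,464 × 0.0047 = $2,027.8808
Total = $13,582.48672

$13,582.49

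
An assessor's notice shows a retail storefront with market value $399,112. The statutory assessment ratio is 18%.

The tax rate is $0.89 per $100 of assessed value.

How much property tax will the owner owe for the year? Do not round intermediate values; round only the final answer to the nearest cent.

$639.38

Assessed value = $399,112 × 0.18 = $71,840.16
Tax = $71,840.16 × 0.0089 = $639.377424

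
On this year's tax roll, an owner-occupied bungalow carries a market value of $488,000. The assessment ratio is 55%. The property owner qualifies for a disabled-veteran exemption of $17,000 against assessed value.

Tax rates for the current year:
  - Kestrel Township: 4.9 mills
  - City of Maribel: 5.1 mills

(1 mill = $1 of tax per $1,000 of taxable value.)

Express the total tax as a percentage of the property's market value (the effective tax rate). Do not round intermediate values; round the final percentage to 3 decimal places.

Assessed value = $488,000 × 0.55 = $268,400
Taxable value = $268,400 − $17,000 = $251,400
Kestrel Township: $251,400 × 0.0049 = $1,231.86
City of Maribel: $251,400 × 0.0051 = $1,282.14
Total tax = $2,514
Effective rate = $2,514 ÷ $488,000 = 0.515% of market value

0.515%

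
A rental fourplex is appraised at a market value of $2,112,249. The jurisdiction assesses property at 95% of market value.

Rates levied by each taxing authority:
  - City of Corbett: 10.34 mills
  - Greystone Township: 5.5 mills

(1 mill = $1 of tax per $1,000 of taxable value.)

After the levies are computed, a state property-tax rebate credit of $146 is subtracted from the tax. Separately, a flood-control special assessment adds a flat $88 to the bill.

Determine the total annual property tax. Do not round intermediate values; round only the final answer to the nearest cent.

Assessed value = $2,112,249 × 0.95 = $2,006,636.55
City of Corbett: $2,006,636.55 × 0.01034 = $20,748.621927
Greystone Township: $2,006,636.55 × 0.0055 = $11,036.501025
Levies subtotal = $31,785.122952
After credit = $31,785.122952 − $146 = $31,639.122952
Total = $31,639.122952 + $88 = $31,727.122952

$31,727.12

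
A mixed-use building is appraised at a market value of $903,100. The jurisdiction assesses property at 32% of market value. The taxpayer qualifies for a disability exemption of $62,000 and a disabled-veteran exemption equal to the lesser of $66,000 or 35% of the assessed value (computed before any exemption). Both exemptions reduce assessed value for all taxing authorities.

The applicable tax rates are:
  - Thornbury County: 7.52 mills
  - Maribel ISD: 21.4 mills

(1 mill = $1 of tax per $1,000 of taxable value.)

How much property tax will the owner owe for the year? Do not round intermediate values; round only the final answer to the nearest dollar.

Assessed value = $903,100 × 0.32 = $288,992
Disabled-veteran exemption = min($66,000, 35% × $288,992) = min($66,000, $101,147.2) = $66,000 (dollar cap binds)
Taxable value = $288,992 − $62,000 − $66,000 = $160,992
Thornbury County: $160,992 × 0.00752 = $1,210.65984
Maribel ISD: $160,992 × 0.0214 = $3,445.2288
Total = $4,655.88864

$4,656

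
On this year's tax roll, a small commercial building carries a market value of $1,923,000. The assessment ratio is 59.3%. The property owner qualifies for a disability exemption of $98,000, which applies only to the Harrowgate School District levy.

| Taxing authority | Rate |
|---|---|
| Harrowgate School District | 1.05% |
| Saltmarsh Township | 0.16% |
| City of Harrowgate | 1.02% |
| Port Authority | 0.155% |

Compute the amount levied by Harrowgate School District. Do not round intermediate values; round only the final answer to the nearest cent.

Assessed value = $1,923,000 × 0.593 = $1,140,339
Harrowgate School District taxable value = $1,140,339 − $98,000 = $1,042,339
Harrowgate School District levy = $1,042,339 × 0.0105 = $10,944.5595

$10,944.56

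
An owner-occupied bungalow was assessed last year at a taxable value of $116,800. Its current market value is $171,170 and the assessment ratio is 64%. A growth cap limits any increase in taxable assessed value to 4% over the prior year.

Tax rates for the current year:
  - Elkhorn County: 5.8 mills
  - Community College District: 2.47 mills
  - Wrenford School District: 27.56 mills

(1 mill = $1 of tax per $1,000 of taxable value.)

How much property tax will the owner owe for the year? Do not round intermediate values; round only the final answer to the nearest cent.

$3,925.13

Uncapped assessed value = $171,170 × 0.64 = $109,548.8
Cap limit = $116,800 × 1.04 = $121,472
Taxable assessed value = min($109,548.8, $121,472) = $109,548.8 (cap does not bind)
Elkhorn County: $109,548.8 × 0.0058 = $635.38304
Community College District: $109,548.8 × 0.00247 = $270.585536
Wrenford School District: $109,548.8 × 0.02756 = $3,019.164928
Total = $3,925.133504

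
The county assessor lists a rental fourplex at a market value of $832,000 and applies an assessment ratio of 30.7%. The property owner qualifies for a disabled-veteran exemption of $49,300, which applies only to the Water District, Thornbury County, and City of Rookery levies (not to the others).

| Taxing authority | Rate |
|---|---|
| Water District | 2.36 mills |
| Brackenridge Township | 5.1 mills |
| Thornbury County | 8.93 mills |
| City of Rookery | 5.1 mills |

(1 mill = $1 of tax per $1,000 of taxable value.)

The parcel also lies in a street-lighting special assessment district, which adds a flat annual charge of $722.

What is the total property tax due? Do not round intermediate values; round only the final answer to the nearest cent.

Assessed value = $832,000 × 0.307 = $255,424
Water District: ($255,424 − $49,300) × 0.00236 = $206,124 × 0.00236 = $486.45264
Brackenridge Township: $255,424 × 0.0051 = $1,302.6624
Thornbury County: ($255,424 − $49,300) × 0.00893 = $206,124 × 0.00893 = $1,840.68732
City of Rookery: ($255,424 − $49,300) × 0.0051 = $206,124 × 0.0051 = $1,051.2324
Levies subtotal = $4,681.03476
Total = $4,681.03476 + $722 = $5,403.03476

$5,403.03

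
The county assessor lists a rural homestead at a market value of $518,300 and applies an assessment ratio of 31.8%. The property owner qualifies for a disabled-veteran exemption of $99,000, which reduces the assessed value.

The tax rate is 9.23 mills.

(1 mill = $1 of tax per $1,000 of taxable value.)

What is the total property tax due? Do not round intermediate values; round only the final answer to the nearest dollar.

$608

Assessed value = $518,300 × 0.318 = $164,819.4
Taxable value = $164,819.4 − $99,000 = $65,819.4
Tax = $65,819.4 × 0.00923 = $607.513062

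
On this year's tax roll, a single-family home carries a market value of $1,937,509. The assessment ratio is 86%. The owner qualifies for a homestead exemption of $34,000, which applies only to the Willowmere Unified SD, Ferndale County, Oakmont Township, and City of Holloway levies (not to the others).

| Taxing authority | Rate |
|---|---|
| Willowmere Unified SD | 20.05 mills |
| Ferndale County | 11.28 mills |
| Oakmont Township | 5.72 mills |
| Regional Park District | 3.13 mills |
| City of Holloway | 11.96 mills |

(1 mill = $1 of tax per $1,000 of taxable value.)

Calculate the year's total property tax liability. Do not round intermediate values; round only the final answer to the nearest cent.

Assessed value = $1,937,509 × 0.86 = $1,666,257.74
Willowmere Unified SD: ($1,666,257.74 − $34,000) × 0.02005 = $1,632,257.74 × 0.02005 = $32,726.767687
Ferndale County: ($1,666,257.74 − $34,000) × 0.01128 = $1,632,257.74 × 0.01128 = $18,411.8673072
Oakmont Township: ($1,666,257.74 − $34,000) × 0.00572 = $1,632,257.74 × 0.00572 = $9,336.5142728
Regional Park District: $1,666,257.74 × 0.00313 = $5,215.3867262
City of Holloway: ($1,666,257.74 − $34,000) × 0.01196 = $1,632,257.74 × 0.01196 = $19,521.8025704
Total = $85,212.3385636

$85,212.34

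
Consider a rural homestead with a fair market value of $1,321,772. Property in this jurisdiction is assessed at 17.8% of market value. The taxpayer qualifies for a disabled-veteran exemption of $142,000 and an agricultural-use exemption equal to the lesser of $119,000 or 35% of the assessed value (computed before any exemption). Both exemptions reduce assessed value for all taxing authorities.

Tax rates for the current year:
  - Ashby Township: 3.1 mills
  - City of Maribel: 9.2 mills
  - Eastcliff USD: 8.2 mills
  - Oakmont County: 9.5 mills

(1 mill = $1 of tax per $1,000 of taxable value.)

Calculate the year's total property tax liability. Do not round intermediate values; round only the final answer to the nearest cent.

Assessed value = $1,321,772 × 0.178 = $235,275.416
Agricultural-use exemption = min($119,000, 35% × $235,275.416) = min($119,000, $82,346.3956) = $82,346.3956 (percentage binds)
Taxable value = $235,275.416 − $142,000 − $82,346.3956 = $10,929.0204
Ashby Township: $10,929.0204 × 0.0031 = $33.87996324
City of Maribel: $10,929.0204 × 0.0092 = $100.54698768
Eastcliff USD: $10,929.0204 × 0.0082 = $89.61796728
Oakmont County: $10,929.0204 × 0.0095 = $103.8256938
Total = $327.870612

$327.87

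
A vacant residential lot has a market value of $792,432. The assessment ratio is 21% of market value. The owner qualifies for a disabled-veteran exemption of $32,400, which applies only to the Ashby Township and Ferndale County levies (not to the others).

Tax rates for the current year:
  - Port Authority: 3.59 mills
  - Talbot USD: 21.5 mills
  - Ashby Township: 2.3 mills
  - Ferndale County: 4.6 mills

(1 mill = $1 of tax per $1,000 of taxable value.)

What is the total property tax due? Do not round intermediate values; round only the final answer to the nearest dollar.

Assessed value = $792,432 × 0.21 = $166,410.72
Port Authority: $166,410.72 × 0.00359 = $597.4144848
Talbot USD: $166,410.72 × 0.0215 = $3,577.83048
Ashby Township: ($166,410.72 − $32,400) × 0.0023 = $134,010.72 × 0.0023 = $308.224656
Ferndale County: ($166,410.72 − $32,400) × 0.0046 = $134,010.72 × 0.0046 = $616.449312
Total = $5,099.9189328

$5,100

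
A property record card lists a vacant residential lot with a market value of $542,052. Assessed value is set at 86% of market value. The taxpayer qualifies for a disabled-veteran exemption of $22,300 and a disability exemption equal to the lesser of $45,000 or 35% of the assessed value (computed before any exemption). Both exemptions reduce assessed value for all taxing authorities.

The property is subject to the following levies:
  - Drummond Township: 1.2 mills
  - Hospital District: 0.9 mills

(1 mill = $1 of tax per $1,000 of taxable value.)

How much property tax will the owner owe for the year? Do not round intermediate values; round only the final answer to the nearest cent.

Assessed value = $542,052 × 0.86 = $466,164.72
Disability exemption = min($45,000, 35% × $466,164.72) = min($45,000, $163,157.652) = $45,000 (dollar cap binds)
Taxable value = $466,164.72 − $22,300 − $45,000 = $398,864.72
Drummond Township: $398,864.72 × 0.0012 = $478.637664
Hospital District: $398,864.72 × 0.0009 = $358.978248
Total = $837.615912

$837.62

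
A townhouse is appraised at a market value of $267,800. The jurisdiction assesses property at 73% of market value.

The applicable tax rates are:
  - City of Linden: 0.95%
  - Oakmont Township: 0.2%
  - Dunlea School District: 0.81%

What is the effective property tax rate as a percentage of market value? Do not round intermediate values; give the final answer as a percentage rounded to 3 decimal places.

Assessed value = $267,800 × 0.73 = $195,494
City of Linden: $195,494 × 0.0095 = $1,857.193
Oakmont Township: $195,494 × 0.002 = $390.988
Dunlea School District: $195,494 × 0.0081 = $1,583.5014
Total tax = $3,831.6824
Effective rate = $3,831.6824 ÷ $267,800 = 1.431% of market value

1.431%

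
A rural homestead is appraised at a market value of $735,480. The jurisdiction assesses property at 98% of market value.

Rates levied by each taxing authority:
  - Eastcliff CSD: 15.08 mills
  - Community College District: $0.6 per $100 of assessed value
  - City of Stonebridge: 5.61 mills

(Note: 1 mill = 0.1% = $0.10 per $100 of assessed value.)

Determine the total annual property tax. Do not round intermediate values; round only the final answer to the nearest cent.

$19,237.36

Assessed value = $735,480 × 0.98 = $720,770.4
Eastcliff CSD: $720,770.4 × 0.01508 = $10,869.217632
Community College District: $720,770.4 × 0.006 = $4,324.6224
City of Stonebridge: $720,770.4 × 0.00561 = $4,043.521944
Total = $19,237.361976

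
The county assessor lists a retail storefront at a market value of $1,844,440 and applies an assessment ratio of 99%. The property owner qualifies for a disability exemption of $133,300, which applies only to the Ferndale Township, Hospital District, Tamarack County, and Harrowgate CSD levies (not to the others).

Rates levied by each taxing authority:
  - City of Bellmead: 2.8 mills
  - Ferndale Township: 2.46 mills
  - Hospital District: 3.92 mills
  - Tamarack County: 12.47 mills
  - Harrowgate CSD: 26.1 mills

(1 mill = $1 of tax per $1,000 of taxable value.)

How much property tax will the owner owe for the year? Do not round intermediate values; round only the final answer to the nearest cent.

Assessed value = $1,844,440 × 0.99 = $1,825,995.6
City of Bellmead: $1,825,995.6 × 0.0028 = $5,112.78768
Ferndale Township: ($1,825,995.6 − $133,300) × 0.00246 = $1,692,695.6 × 0.00246 = $4,164.031176
Hospital District: ($1,825,995.6 − $133,300) × 0.00392 = $1,692,695.6 × 0.00392 = $6,635.366752
Tamarack County: ($1,825,995.6 − $133,300) × 0.01247 = $1,692,695.6 × 0.01247 = $21,107.914132
Harrowgate CSD: ($1,825,995.6 − $133,300) × 0.0261 = $1,692,695.6 × 0.0261 = $44,179.35516
Total = $81,199.4549

$81,199.45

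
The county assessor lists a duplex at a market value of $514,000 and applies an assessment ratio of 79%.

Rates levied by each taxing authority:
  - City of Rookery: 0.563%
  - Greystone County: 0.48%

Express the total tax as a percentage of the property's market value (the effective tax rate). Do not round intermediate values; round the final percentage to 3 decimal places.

Assessed value = $514,000 × 0.79 = $406,060
City of Rookery: $406,060 × 0.00563 = $2,286.1178
Greystone County: $406,060 × 0.0048 = $1,949.088
Total tax = $4,235.2058
Effective rate = $4,235.2058 ÷ $514,000 = 0.824% of market value

0.824%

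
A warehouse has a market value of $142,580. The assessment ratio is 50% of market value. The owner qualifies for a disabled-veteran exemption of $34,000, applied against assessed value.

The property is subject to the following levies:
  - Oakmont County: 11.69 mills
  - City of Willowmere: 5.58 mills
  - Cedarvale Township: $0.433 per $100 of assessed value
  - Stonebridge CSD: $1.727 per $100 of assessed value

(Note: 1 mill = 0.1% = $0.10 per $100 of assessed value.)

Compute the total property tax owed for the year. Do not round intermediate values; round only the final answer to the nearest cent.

$1,449.46

Assessed value = $142,580 × 0.5 = $71,290
Taxable value = $71,290 − $34,000 = $37,290
Oakmont County: $37,290 × 0.01169 = $435.9201
City of Willowmere: $37,290 × 0.00558 = $208.0782
Cedarvale Township: $37,290 × 0.00433 = $161.4657
Stonebridge CSD: $37,290 × 0.01727 = $643.9983
Total = $1,449.4623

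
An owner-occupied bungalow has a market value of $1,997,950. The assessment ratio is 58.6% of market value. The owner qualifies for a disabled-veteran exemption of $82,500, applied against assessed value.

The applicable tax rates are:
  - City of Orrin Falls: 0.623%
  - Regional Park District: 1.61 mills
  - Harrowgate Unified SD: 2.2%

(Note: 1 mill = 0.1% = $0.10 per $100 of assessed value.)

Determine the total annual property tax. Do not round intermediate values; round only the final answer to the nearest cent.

Assessed value = $1,997,950 × 0.586 = $1,170,798.7
Taxable value = $1,170,798.7 − $82,500 = $1,088,298.7
City of Orrin Falls: $1,088,298.7 × 0.00623 = $6,780.100901
Regional Park District: $1,088,298.7 × 0.00161 = $1,752.160907
Harrowgate Unified SD: $1,088,298.7 × 0.022 = $23,942.5714
Total = $32,474.833208

$32,474.83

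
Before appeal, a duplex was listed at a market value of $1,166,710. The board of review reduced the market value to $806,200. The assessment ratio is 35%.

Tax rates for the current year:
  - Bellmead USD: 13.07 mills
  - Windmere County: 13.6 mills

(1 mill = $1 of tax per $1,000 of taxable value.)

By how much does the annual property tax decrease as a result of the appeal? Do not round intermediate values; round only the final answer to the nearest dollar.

$3,365

Old assessed value = $1,166,710 × 0.35 = $408,348.5
New assessed value = $806,200 × 0.35 = $282,170
Combined rate = 0.01307 + 0.0136 = 0.02667
Old tax = $408,348.5 × 0.02667 = $10,890.654495
New tax = $282,170 × 0.02667 = $7,525.4739
Reduction = $10,890.654495 − $7,525.4739 = $3,365.180595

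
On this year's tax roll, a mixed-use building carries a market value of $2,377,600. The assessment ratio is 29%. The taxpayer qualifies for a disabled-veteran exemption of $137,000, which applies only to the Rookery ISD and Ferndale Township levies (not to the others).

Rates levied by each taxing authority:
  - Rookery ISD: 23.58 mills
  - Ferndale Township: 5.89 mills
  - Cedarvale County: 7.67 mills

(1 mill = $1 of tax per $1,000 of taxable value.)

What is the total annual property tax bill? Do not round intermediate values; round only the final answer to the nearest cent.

Assessed value = $2,377,600 × 0.29 = $689,504
Rookery ISD: ($689,504 − $137,000) × 0.02358 = $552,504 × 0.02358 = $13,028.04432
Ferndale Township: ($689,504 − $137,000) × 0.00589 = $552,504 × 0.00589 = $3,254.24856
Cedarvale County: $689,504 × 0.00767 = $5,288.49568
Total = $21,570.78856

$21,570.79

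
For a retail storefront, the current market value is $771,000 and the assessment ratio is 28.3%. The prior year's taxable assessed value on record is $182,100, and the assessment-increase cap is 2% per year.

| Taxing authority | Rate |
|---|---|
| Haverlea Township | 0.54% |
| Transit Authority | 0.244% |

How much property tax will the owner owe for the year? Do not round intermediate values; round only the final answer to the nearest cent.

Uncapped assessed value = $771,000 × 0.283 = $218,193
Cap limit = $182,100 × 1.02 = $185,742
Taxable assessed value = min($218,193, $185,742) = $185,742 (cap binds)
Haverlea Township: $185,742 × 0.0054 = $1,003.0068
Transit Authority: $185,742 × 0.00244 = $453.21048
Total = $1,456.21728

$1,456.22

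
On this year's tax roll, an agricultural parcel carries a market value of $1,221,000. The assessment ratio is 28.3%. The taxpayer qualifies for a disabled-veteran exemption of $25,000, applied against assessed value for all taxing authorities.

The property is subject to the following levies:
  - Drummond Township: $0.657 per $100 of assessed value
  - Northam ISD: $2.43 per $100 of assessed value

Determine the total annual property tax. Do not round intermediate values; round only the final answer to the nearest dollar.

Assessed value = $1,221,000 × 0.283 = $345,543
Taxable value = $345,543 − $25,000 = $320,543
Drummond Township: $320,543 × 0.00657 = $2,105.96751
Northam ISD: $320,543 × 0.0243 = $7,789.1949
Total = $2,105.96751 + $7,789.1949 = $9,895.16241

$9,895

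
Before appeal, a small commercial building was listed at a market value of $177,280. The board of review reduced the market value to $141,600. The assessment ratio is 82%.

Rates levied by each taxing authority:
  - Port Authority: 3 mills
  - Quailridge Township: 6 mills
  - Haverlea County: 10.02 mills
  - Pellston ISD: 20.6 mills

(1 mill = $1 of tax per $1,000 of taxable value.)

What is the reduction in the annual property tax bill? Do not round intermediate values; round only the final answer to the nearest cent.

$1,159.19

Old assessed value = $177,280 × 0.82 = $145,369.6
New assessed value = $141,600 × 0.82 = $116,112
Combined rate = 0.003 + 0.006 + 0.01002 + 0.0206 = 0.03962
Old tax = $145,369.6 × 0.03962 = $5,759.543552
New tax = $116,112 × 0.03962 = $4,600.35744
Reduction = $5,759.543552 − $4,600.35744 = $1,159.186112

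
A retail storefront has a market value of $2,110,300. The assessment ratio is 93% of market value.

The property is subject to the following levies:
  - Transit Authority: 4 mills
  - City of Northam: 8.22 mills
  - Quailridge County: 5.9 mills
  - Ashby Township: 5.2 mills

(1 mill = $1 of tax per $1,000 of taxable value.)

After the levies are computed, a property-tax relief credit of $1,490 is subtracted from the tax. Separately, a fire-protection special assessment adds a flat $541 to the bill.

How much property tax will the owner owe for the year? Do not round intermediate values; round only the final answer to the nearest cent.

Assessed value = $2,110,300 × 0.93 = $1,962,579
Transit Authority: $1,962,579 × 0.004 = $7,850.316
City of Northam: $1,962,579 × 0.00822 = $16,132.39938
Quailridge County: $1,962,579 × 0.0059 = $11,579.2161
Ashby Township: $1,962,579 × 0.0052 = $10,205.4108
Levies subtotal = $45,767.34228
After credit = $45,767.34228 − $1,490 = $44,277.34228
Total = $44,277.34228 + $541 = $44,818.34228

$44,818.34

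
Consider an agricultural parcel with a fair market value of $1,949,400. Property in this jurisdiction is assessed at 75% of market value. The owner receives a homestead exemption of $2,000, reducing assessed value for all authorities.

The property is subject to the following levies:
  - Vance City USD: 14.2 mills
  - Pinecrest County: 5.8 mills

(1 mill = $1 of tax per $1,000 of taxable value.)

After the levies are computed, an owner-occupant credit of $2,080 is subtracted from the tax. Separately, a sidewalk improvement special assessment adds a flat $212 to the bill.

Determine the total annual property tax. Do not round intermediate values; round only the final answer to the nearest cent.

$27,333.00

Assessed value = $1,949,400 × 0.75 = $1,462,050
Taxable value = $1,462,050 − $2,000 = $1,460,050
Vance City USD: $1,460,050 × 0.0142 = $20,732.71
Pinecrest County: $1,460,050 × 0.0058 = $8,468.29
Levies subtotal = $29,201
After credit = $29,201 − $2,080 = $27,121
Total = $27,121 + $212 = $27,333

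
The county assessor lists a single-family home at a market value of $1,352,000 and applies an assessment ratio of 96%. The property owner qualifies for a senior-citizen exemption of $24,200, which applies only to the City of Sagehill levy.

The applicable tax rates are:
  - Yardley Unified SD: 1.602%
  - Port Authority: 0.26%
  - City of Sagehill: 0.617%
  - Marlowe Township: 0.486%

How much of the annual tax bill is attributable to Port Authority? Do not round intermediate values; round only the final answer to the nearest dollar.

Assessed value = $1,352,000 × 0.96 = $1,297,920
Port Authority taxable value = $1,297,920 (exemption does not apply)
Port Authority levy = $1,297,920 × 0.0026 = $3,374.592

$3,375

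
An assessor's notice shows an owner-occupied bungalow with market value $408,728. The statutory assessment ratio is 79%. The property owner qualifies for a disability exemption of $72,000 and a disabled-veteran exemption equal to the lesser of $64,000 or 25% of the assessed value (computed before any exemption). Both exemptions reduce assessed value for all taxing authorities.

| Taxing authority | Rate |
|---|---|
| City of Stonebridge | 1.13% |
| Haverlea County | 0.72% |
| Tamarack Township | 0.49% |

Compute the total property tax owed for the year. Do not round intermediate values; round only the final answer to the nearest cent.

$4,373.35

Assessed value = $408,728 × 0.79 = $322,895.12
Disabled-veteran exemption = min($64,000, 25% × $322,895.12) = min($64,000, $80,723.78) = $64,000 (dollar cap binds)
Taxable value = $322,895.12 − $72,000 − $64,000 = $186,895.12
City of Stonebridge: $186,895.12 × 0.0113 = $2,111.914856
Haverlea County: $186,895.12 × 0.0072 = $1,345.644864
Tamarack Township: $186,895.12 × 0.0049 = $915.786088
Total = $4,373.345808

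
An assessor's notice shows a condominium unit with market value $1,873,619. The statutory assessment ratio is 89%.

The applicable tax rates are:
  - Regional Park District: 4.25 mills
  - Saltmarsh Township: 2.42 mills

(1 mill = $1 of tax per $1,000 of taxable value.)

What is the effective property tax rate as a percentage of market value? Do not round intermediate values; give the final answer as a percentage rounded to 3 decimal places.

Assessed value = $1,873,619 × 0.89 = $1,667,520.91
Regional Park District: $1,667,520.91 × 0.00425 = $7,086.9638675
Saltmarsh Township: $1,667,520.91 × 0.00242 = $4,035.4006022
Total tax = $11,122.3644697
Effective rate = $11,122.3644697 ÷ $1,873,619 = 0.594% of market value

0.594%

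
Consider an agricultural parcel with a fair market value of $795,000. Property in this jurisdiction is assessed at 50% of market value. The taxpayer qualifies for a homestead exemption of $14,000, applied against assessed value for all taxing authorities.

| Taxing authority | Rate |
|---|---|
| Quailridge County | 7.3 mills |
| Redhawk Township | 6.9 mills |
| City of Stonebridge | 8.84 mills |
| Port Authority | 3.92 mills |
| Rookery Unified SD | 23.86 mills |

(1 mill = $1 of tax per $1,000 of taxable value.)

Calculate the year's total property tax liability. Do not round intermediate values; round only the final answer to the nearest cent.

$19,489.47

Assessed value = $795,000 × 0.5 = $397,500
Taxable value = $397,500 − $14,000 = $383,500
Quailridge County: $383,500 × 0.0073 = $2,799.55
Redhawk Township: $383,500 × 0.0069 = $2,646.15
City of Stonebridge: $383,500 × 0.00884 = $3,390.14
Port Authority: $383,500 × 0.00392 = $1,503.32
Rookery Unified SD: $383,500 × 0.02386 = $9,150.31
Total = $2,799.55 + $2,646.15 + $3,390.14 + $1,503.32 + $9,150.31 = $19,489.47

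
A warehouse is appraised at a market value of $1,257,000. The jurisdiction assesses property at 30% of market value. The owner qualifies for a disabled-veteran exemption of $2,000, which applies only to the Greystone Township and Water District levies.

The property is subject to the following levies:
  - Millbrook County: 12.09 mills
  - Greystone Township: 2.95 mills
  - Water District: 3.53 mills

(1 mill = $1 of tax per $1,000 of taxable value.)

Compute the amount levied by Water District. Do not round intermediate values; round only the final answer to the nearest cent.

Assessed value = $1,257,000 × 0.3 = $377,100
Water District taxable value = $377,100 − $2,000 = $375,100
Water District levy = $375,100 × 0.00353 = $1,324.103

$1,324.10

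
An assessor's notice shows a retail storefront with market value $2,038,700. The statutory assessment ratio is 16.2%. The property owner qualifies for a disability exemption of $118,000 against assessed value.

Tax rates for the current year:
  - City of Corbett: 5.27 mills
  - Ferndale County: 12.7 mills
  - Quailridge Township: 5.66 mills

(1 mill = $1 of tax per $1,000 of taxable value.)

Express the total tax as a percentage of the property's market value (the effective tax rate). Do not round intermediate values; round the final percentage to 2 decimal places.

0.25%

Assessed value = $2,038,700 × 0.162 = $330,269.4
Taxable value = $330,269.4 − $118,000 = $212,269.4
City of Corbett: $212,269.4 × 0.00527 = $1,118.659738
Ferndale County: $212,269.4 × 0.0127 = $2,695.82138
Quailridge Township: $212,269.4 × 0.00566 = $1,201.444804
Total tax = $5,015.925922
Effective rate = $5,015.925922 ÷ $2,038,700 = 0.25% of market value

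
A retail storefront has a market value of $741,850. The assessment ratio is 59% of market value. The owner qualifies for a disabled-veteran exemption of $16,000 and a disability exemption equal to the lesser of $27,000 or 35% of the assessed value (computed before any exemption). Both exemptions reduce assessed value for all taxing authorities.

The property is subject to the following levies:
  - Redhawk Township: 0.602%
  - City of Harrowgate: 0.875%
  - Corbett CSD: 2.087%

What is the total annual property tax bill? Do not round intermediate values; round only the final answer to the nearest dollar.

Assessed value = $741,850 × 0.59 = $437,691.5
Disability exemption = min($27,000, 35% × $437,691.5) = min($27,000, $153,192.025) = $27,000 (dollar cap binds)
Taxable value = $437,691.5 − $16,000 − $27,000 = $394,691.5
Redhawk Township: $394,691.5 × 0.00602 = $2,376.04283
City of Harrowgate: $394,691.5 × 0.00875 = $3,453.550625
Corbett CSD: $394,691.5 × 0.02087 = $8,237.211605
Total = $14,066.80506

$14,067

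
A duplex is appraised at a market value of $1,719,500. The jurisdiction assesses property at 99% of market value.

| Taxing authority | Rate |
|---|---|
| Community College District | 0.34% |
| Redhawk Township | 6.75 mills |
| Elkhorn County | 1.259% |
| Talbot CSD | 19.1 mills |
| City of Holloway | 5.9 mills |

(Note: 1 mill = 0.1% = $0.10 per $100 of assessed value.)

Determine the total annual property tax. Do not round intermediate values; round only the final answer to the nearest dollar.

$81,268

Assessed value = $1,719,500 × 0.99 = $1,702,305
Community College District: $1,702,305 × 0.0034 = $5,787.837
Redhawk Township: $1,702,305 × 0.00675 = $11,490.55875
Elkhorn County: $1,702,305 × 0.01259 = $21,432.01995
Talbot CSD: $1,702,305 × 0.0191 = $32,514.0255
City of Holloway: $1,702,305 × 0.0059 = $10,043.5995
Total = $81,268.0407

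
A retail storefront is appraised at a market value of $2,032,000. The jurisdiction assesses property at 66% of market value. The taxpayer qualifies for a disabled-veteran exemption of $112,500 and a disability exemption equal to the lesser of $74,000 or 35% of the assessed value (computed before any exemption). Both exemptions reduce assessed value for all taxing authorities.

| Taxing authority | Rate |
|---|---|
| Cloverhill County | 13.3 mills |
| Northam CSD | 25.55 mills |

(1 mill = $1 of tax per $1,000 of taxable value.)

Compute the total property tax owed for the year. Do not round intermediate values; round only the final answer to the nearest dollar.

Assessed value = $2,032,000 × 0.66 = $1,341,120
Disability exemption = min($74,000, 35% × $1,341,120) = min($74,000, $469,392) = $74,000 (dollar cap binds)
Taxable value = $1,341,120 − $112,500 − $74,000 = $1,154,620
Cloverhill County: $1,154,620 × 0.0133 = $15,356.446
Northam CSD: $1,154,620 × 0.02555 = $29,500.541
Total = $44,856.987

$44,857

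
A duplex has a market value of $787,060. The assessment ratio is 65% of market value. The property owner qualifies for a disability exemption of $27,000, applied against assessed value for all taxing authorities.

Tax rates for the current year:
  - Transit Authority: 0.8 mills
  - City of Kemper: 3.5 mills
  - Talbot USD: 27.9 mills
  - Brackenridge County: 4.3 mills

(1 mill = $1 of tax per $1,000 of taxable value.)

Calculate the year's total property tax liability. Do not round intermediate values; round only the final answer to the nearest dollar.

$17,687

Assessed value = $787,060 × 0.65 = $511,589
Taxable value = $511,589 − $27,000 = $484,589
Transit Authority: $484,589 × 0.0008 = $387.6712
City of Kemper: $484,589 × 0.0035 = $1,696.0615
Talbot USD: $484,589 × 0.0279 = $13,520.0331
Brackenridge County: $484,589 × 0.0043 = $2,083.7327
Total = $387.6712 + $1,696.0615 + $13,520.0331 + $2,083.7327 = $17,687.4985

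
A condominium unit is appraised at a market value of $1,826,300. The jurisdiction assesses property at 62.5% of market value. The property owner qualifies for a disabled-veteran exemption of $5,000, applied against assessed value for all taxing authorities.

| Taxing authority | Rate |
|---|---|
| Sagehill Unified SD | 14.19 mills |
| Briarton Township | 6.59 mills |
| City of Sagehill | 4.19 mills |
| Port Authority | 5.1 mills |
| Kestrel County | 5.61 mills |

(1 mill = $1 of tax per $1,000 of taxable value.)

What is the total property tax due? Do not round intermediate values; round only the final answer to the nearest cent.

$40,548.09

Assessed value = $1,826,300 × 0.625 = $1,141,437.5
Taxable value = $1,141,437.5 − $5,000 = $1,136,437.5
Sagehill Unified SD: $1,136,437.5 × 0.01419 = $16,126.048125
Briarton Township: $1,136,437.5 × 0.00659 = $7,489.123125
City of Sagehill: $1,136,437.5 × 0.00419 = $4,761.673125
Port Authority: $1,136,437.5 × 0.0051 = $5,795.83125
Kestrel County: $1,136,437.5 × 0.00561 = $6,375.414375
Total = $16,126.048125 + $7,489.123125 + $4,761.673125 + $5,795.83125 + $6,375.414375 = $40,548.09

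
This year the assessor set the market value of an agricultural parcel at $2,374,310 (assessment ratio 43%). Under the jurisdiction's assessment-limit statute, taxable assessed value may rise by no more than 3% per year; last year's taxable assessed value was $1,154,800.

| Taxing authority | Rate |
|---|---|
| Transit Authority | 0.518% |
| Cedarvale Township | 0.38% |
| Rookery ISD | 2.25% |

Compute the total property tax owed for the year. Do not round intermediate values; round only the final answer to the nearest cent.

$32,139.61

Uncapped assessed value = $2,374,310 × 0.43 = $1,020,953.3
Cap limit = $1,154,800 × 1.03 = $1,189,444
Taxable assessed value = min($1,020,953.3, $1,189,444) = $1,020,953.3 (cap does not bind)
Transit Authority: $1,020,953.3 × 0.00518 = $5,288.538094
Cedarvale Township: $1,020,953.3 × 0.0038 = $3,879.62254
Rookery ISD: $1,020,953.3 × 0.0225 = $22,971.44925
Total = $32,139.609884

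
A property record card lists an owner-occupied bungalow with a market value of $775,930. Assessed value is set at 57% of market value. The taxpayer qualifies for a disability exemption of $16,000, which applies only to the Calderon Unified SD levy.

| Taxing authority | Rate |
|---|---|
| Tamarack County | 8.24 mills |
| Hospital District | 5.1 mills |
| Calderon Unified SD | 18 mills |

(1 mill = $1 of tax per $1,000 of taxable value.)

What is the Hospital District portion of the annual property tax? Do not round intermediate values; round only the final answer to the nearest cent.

Assessed value = $775,930 × 0.57 = $442,280.1
Hospital District taxable value = $442,280.1 (exemption does not apply)
Hospital District levy = $442,280.1 × 0.0051 = $2,255.62851

$2,255.63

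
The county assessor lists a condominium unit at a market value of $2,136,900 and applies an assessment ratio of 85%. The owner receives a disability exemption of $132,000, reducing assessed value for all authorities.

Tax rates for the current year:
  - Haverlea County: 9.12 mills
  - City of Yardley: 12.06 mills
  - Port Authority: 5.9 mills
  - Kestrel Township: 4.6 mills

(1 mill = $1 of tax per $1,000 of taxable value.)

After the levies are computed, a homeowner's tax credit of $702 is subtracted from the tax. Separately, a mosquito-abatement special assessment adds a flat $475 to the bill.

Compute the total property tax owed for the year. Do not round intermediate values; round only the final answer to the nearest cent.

$53,133.68

Assessed value = $2,136,900 × 0.85 = $1,816,365
Taxable value = $1,816,365 − $132,000 = $1,684,365
Haverlea County: $1,684,365 × 0.00912 = $15,361.4088
City of Yardley: $1,684,365 × 0.01206 = $20,313.4419
Port Authority: $1,684,365 × 0.0059 = $9,937.7535
Kestrel Township: $1,684,365 × 0.0046 = $7,748.079
Levies subtotal = $53,360.6832
After credit = $53,360.6832 − $702 = $52,658.6832
Total = $52,658.6832 + $475 = $53,133.6832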